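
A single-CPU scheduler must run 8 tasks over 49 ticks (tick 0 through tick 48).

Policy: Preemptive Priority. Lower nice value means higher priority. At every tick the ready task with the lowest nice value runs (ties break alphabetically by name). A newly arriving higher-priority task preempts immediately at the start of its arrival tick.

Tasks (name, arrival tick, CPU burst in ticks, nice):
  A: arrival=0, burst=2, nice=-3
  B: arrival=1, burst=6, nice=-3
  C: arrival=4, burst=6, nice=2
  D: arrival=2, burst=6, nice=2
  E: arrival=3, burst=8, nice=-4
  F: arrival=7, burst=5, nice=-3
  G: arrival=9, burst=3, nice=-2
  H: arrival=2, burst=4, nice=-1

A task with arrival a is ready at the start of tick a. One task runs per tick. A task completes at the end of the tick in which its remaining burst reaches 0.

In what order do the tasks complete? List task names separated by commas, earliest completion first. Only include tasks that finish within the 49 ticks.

t=0: ready={A} → run A
t=1: ready={A,B} → run A
t=2: ready={B,D,H} → run B
t=3: ready={B,D,E,H} → run E
t=4: ready={B,C,D,E,H} → run E
t=5: ready={B,C,D,E,H} → run E
t=6: ready={B,C,D,E,H} → run E
t=7: ready={B,C,D,E,F,H} → run E
t=8: ready={B,C,D,E,F,H} → run E
t=9: ready={B,C,D,E,F,G,H} → run E
t=10: ready={B,C,D,E,F,G,H} → run E
t=11: ready={B,C,D,F,G,H} → run B
t=12: ready={B,C,D,F,G,H} → run B
t=13: ready={B,C,D,F,G,H} → run B
t=14: ready={B,C,D,F,G,H} → run B
t=15: ready={B,C,D,F,G,H} → run B
t=16: ready={C,D,F,G,H} → run F
t=17: ready={C,D,F,G,H} → run F
t=18: ready={C,D,F,G,H} → run F
t=19: ready={C,D,F,G,H} → run F
t=20: ready={C,D,F,G,H} → run F
t=21: ready={C,D,G,H} → run G
t=22: ready={C,D,G,H} → run G
t=23: ready={C,D,G,H} → run G
t=24: ready={C,D,H} → run H
t=25: ready={C,D,H} → run H
t=26: ready={C,D,H} → run H
t=27: ready={C,D,H} → run H
t=28: ready={C,D} → run C
t=29: ready={C,D} → run C
t=30: ready={C,D} → run C
t=31: ready={C,D} → run C
t=32: ready={C,D} → run C
t=33: ready={C,D} → run C
t=34: ready={D} → run D
t=35: ready={D} → run D
t=36: ready={D} → run D
t=37: ready={D} → run D
t=38: ready={D} → run D
t=39: ready={D} → run D
t=40: (idle)
t=41: (idle)
t=42: (idle)
t=43: (idle)
t=44: (idle)
t=45: (idle)
t=46: (idle)
t=47: (idle)
t=48: (idle)

completion order = A, E, B, F, G, H, C, D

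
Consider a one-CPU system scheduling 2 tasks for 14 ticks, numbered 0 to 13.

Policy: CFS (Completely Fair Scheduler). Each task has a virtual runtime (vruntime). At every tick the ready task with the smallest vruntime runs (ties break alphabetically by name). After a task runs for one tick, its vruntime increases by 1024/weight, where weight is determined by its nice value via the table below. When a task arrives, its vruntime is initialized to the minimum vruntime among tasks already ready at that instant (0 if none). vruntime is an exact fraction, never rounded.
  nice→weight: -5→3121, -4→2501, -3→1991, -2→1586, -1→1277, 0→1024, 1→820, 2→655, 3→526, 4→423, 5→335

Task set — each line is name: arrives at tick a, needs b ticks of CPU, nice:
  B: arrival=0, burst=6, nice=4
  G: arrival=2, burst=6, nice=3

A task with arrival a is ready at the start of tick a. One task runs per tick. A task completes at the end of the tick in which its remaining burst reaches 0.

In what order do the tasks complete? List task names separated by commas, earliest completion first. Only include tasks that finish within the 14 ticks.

t=0: vr[B=0] → run B
t=1: vr[B=1024/423] → run B
t=2: vr[B=2048/423 G=2048/423] → run B
t=3: vr[B=1024/141 G=2048/423] → run G
t=4: vr[B=1024/141 G=755200/111249] → run G
t=5: vr[B=1024/141 G=971776/111249] → run B
t=6: vr[B=4096/423 G=971776/111249] → run G
t=7: vr[B=4096/423 G=1188352/111249] → run B
t=8: vr[B=5120/423 G=1188352/111249] → run G
t=9: vr[B=5120/423 G=1404928/111249] → run B
t=10: vr[G=1404928/111249] → run G
t=11: vr[G=1621504/111249] → run G
t=12: (idle)
t=13: (idle)

completion order = B, G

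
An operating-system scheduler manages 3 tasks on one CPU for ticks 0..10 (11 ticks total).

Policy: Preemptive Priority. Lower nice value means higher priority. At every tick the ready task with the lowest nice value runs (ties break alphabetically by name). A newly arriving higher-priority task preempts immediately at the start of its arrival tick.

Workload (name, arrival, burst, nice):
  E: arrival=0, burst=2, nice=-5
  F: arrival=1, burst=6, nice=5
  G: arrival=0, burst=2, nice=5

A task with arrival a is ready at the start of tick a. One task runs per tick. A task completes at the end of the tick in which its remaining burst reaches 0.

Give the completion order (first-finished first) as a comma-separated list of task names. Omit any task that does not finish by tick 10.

completion order = E, F, G

t=0: ready={E,G} → run E
t=1: ready={E,F,G} → run E
t=2: ready={F,G} → run F
t=3: ready={F,G} → run F
t=4: ready={F,G} → run F
t=5: ready={F,G} → run F
t=6: ready={F,G} → run F
t=7: ready={F,G} → run F
t=8: ready={G} → run G
t=9: ready={G} → run G
t=10: (idle)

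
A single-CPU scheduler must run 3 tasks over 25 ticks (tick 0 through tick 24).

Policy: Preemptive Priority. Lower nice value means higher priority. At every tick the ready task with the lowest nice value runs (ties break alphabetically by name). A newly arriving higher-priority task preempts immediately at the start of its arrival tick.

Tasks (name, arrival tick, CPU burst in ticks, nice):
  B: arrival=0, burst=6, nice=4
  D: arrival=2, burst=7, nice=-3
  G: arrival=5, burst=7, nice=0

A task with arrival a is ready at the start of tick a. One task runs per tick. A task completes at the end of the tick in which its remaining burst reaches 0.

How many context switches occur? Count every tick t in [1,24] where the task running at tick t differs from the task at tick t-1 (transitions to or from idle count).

context switches = 4

t=0: ready={B} → run B
t=1: ready={B} → run B
t=2: ready={B,D} → run D
t=3: ready={B,D} → run D
t=4: ready={B,D} → run D
t=5: ready={B,D,G} → run D
t=6: ready={B,D,G} → run D
t=7: ready={B,D,G} → run D
t=8: ready={B,D,G} → run D
t=9: ready={B,G} → run G
t=10: ready={B,G} → run G
t=11: ready={B,G} → run G
t=12: ready={B,G} → run G
t=13: ready={B,G} → run G
t=14: ready={B,G} → run G
t=15: ready={B,G} → run G
t=16: ready={B} → run B
t=17: ready={B} → run B
t=18: ready={B} → run B
t=19: ready={B} → run B
t=20: (idle)
t=21: (idle)
t=22: (idle)
t=23: (idle)
t=24: (idle)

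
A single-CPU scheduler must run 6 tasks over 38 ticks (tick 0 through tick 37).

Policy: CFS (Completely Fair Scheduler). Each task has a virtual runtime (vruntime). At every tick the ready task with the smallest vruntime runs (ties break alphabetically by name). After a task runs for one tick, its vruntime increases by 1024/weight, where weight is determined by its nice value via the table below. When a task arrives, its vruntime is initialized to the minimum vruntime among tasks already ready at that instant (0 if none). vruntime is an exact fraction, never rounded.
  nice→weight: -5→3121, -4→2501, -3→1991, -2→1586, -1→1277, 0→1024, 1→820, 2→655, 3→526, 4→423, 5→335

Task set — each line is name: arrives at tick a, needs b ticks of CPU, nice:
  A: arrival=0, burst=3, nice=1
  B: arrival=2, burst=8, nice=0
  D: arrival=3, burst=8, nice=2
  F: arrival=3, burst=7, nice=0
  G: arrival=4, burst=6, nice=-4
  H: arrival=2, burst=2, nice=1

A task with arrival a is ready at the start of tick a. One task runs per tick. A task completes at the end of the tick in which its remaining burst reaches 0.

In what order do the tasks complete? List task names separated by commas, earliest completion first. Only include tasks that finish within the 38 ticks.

completion order = A, H, G, F, B, D

t=0: vr[A=0] → run A
t=1: vr[A=256/205] → run A
t=2: vr[A=512/205 B=512/205 H=512/205] → run A
t=3: vr[B=512/205 D=512/205 F=512/205 H=512/205] → run B
t=4: vr[B=717/205 D=512/205 F=512/205 G=512/205 H=512/205] → run D
t=5: vr[B=717/205 D=109056/26855 F=512/205 G=512/205 H=512/205] → run F
t=6: vr[B=717/205 D=109056/26855 F=717/205 G=512/205 H=512/205] → run G
t=7: vr[B=717/205 D=109056/26855 F=717/205 G=36352/12505 H=512/205] → run H
t=8: vr[B=717/205 D=109056/26855 F=717/205 G=36352/12505 H=768/205] → run G
t=9: vr[B=717/205 D=109056/26855 F=717/205 G=41472/12505 H=768/205] → run G
t=10: vr[B=717/205 D=109056/26855 F=717/205 G=46592/12505 H=768/205] → run B
t=11: vr[B=922/205 D=109056/26855 F=717/205 G=46592/12505 H=768/205] → run F
t=12: vr[B=922/205 D=109056/26855 F=922/205 G=46592/12505 H=768/205] → run G
t=13: vr[B=922/205 D=109056/26855 F=922/205 G=51712/12505 H=768/205] → run H
t=14: vr[B=922/205 D=109056/26855 F=922/205 G=51712/12505] → run D
t=15: vr[B=922/205 D=30208/5371 F=922/205 G=51712/12505] → run G
t=16: vr[B=922/205 D=30208/5371 F=922/205 G=56832/12505] → run B
t=17: vr[B=1127/205 D=30208/5371 F=922/205 G=56832/12505] → run F
t=18: vr[B=1127/205 D=30208/5371 F=1127/205 G=56832/12505] → run G
t=19: vr[B=1127/205 D=30208/5371 F=1127/205] → run B
t=20: vr[B=1332/205 D=30208/5371 F=1127/205] → run F
t=21: vr[B=1332/205 D=30208/5371 F=1332/205] → run D
t=22: vr[B=1332/205 D=193024/26855 F=1332/205] → run B
t=23: vr[B=1537/205 D=193024/26855 F=1332/205] → run F
t=24: vr[B=1537/205 D=193024/26855 F=1537/205] → run D
t=25: vr[B=1537/205 D=235008/26855 F=1537/205] → run B
t=26: vr[B=1742/205 D=235008/26855 F=1537/205] → run F
t=27: vr[B=1742/205 D=235008/26855 F=1742/205] → run B
t=28: vr[B=1947/205 D=235008/26855 F=1742/205] → run F
t=29: vr[B=1947/205 D=235008/26855] → run D
t=30: vr[B=1947/205 D=276992/26855] → run B
t=31: vr[D=276992/26855] → run D
t=32: vr[D=318976/26855] → run D
t=33: vr[D=72192/5371] → run D
t=34: (idle)
t=35: (idle)
t=36: (idle)
t=37: (idle)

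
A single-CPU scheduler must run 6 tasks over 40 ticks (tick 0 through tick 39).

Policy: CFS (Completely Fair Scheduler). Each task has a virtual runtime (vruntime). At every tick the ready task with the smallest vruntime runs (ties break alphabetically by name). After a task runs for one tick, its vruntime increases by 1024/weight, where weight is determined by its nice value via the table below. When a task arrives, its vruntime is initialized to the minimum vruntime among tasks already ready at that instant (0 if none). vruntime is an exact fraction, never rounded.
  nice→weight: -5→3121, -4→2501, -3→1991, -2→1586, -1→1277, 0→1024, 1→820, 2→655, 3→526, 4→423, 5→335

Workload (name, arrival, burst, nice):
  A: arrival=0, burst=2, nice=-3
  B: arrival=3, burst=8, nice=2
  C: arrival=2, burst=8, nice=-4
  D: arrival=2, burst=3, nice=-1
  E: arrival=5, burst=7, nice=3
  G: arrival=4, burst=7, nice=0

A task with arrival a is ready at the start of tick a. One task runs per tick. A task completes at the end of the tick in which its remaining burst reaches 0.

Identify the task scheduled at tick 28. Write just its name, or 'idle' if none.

running at tick 28 = B

t=0: vr[A=0] → run A
t=1: vr[A=1024/1991] → run A
t=2: vr[C=0 D=0] → run C
t=3: vr[B=0 C=1024/2501 D=0] → run B
t=4: vr[B=1024/655 C=1024/2501 D=0 G=0] → run D
t=5: vr[B=1024/655 C=1024/2501 D=1024/1277 E=0 G=0] → run E
t=6: vr[B=1024/655 C=1024/2501 D=1024/1277 E=512/263 G=0] → run G
t=7: vr[B=1024/655 C=1024/2501 D=1024/1277 E=512/263 G=1] → run C
t=8: vr[B=1024/655 C=2048/2501 D=1024/1277 E=512/263 G=1] → run D
t=9: vr[B=1024/655 C=2048/2501 D=2048/1277 E=512/263 G=1] → run C
t=10: vr[B=1024/655 C=3072/2501 D=2048/1277 E=512/263 G=1] → run G
t=11: vr[B=1024/655 C=3072/2501 D=2048/1277 E=512/263 G=2] → run C
t=12: vr[B=1024/655 C=4096/2501 D=2048/1277 E=512/263 G=2] → run B
t=13: vr[B=2048/655 C=4096/2501 D=2048/1277 E=512/263 G=2] → run D
t=14: vr[B=2048/655 C=4096/2501 E=512/263 G=2] → run C
t=15: vr[B=2048/655 C=5120/2501 E=512/263 G=2] → run E
t=16: vr[B=2048/655 C=5120/2501 E=1024/263 G=2] → run G
t=17: vr[B=2048/655 C=5120/2501 E=1024/263 G=3] → run C
t=18: vr[B=2048/655 C=6144/2501 E=1024/263 G=3] → run C
t=19: vr[B=2048/655 C=7168/2501 E=1024/263 G=3] → run C
t=20: vr[B=2048/655 E=1024/263 G=3] → run G
t=21: vr[B=2048/655 E=1024/263 G=4] → run B
t=22: vr[B=3072/655 E=1024/263 G=4] → run E
t=23: vr[B=3072/655 E=1536/263 G=4] → run G
t=24: vr[B=3072/655 E=1536/263 G=5] → run B
t=25: vr[B=4096/655 E=1536/263 G=5] → run G
t=26: vr[B=4096/655 E=1536/263 G=6] → run E
t=27: vr[B=4096/655 E=2048/263 G=6] → run G
t=28: vr[B=4096/655 E=2048/263] → run B
t=29: vr[B=1024/131 E=2048/263] → run E
t=30: vr[B=1024/131 E=2560/263] → run B
t=31: vr[B=6144/655 E=2560/263] → run B
t=32: vr[B=7168/655 E=2560/263] → run E
t=33: vr[B=7168/655 E=3072/263] → run B
t=34: vr[E=3072/263] → run E
t=35: (idle)
t=36: (idle)
t=37: (idle)
t=38: (idle)
t=39: (idle)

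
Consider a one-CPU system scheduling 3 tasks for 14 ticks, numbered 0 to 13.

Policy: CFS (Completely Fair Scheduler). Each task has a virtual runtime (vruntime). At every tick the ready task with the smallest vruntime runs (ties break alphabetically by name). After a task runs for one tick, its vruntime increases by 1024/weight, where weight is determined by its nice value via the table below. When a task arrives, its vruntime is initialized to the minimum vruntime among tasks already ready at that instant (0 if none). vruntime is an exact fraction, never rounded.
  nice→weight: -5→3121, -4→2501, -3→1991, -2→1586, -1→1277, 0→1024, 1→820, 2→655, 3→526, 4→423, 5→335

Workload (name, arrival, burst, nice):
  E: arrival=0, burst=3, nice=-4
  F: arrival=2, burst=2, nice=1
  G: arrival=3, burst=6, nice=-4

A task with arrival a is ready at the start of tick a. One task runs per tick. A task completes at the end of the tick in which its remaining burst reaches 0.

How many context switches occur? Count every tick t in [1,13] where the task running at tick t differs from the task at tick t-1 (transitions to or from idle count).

t=0: vr[E=0] → run E
t=1: vr[E=1024/2501] → run E
t=2: vr[E=2048/2501 F=2048/2501] → run E
t=3: vr[F=2048/2501 G=2048/2501] → run F
t=4: vr[F=25856/12505 G=2048/2501] → run G
t=5: vr[F=25856/12505 G=3072/2501] → run G
t=6: vr[F=25856/12505 G=4096/2501] → run G
t=7: vr[F=25856/12505 G=5120/2501] → run G
t=8: vr[F=25856/12505 G=6144/2501] → run F
t=9: vr[G=6144/2501] → run G
t=10: vr[G=7168/2501] → run G
t=11: (idle)
t=12: (idle)
t=13: (idle)

context switches = 5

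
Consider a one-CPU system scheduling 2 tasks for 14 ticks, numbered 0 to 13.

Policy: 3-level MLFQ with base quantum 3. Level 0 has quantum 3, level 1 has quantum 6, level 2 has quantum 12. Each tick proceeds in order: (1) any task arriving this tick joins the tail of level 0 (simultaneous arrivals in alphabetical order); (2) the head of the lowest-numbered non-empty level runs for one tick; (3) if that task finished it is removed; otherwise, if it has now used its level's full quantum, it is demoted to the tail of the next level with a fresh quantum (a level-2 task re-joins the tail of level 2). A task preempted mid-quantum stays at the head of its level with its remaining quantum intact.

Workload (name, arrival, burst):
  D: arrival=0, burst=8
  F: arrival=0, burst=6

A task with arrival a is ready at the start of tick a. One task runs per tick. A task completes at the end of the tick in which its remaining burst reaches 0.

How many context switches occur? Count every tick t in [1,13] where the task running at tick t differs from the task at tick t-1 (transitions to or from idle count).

context switches = 3

t=0: L0/L1/L2 = DF/-/- → run D
t=1: L0/L1/L2 = DF/-/- → run D
t=2: L0/L1/L2 = DF/-/- → run D
t=3: L0/L1/L2 = F/D/- → run F
t=4: L0/L1/L2 = F/D/- → run F
t=5: L0/L1/L2 = F/D/- → run F
t=6: L0/L1/L2 = -/DF/- → run D
t=7: L0/L1/L2 = -/DF/- → run D
t=8: L0/L1/L2 = -/DF/- → run D
t=9: L0/L1/L2 = -/DF/- → run D
t=10: L0/L1/L2 = -/DF/- → run D
t=11: L0/L1/L2 = -/F/- → run F
t=12: L0/L1/L2 = -/F/- → run F
t=13: L0/L1/L2 = -/F/- → run F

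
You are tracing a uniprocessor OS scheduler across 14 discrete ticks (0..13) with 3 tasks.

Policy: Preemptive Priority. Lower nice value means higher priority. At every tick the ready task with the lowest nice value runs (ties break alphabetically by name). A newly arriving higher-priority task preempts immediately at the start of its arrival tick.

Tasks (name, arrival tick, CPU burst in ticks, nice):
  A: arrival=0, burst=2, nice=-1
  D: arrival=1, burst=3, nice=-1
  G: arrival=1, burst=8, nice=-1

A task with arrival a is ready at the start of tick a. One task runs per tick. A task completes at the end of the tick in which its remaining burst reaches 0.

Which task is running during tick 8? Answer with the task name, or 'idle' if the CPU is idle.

running at tick 8 = G

t=0: ready={A} → run A
t=1: ready={A,D,G} → run A
t=2: ready={D,G} → run D
t=3: ready={D,G} → run D
t=4: ready={D,G} → run D
t=5: ready={G} → run G
t=6: ready={G} → run G
t=7: ready={G} → run G
t=8: ready={G} → run G
t=9: ready={G} → run G
t=10: ready={G} → run G
t=11: ready={G} → run G
t=12: ready={G} → run G
t=13: (idle)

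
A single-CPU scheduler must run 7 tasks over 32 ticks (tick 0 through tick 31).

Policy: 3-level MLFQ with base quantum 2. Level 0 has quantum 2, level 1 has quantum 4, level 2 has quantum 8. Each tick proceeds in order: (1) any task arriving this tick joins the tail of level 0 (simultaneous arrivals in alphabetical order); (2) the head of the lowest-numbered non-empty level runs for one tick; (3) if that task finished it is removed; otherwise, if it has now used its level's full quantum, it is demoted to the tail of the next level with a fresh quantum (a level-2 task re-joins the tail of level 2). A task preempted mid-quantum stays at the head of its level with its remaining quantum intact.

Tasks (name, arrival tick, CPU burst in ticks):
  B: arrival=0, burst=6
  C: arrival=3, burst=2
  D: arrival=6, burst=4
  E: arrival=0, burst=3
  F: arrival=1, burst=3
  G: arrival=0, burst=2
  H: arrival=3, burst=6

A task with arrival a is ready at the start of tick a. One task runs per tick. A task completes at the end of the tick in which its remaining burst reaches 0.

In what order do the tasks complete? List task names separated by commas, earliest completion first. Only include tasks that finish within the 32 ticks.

completion order = G, C, B, E, F, H, D

t=0: L0/L1/L2 = BEG/-/- → run B
t=1: L0/L1/L2 = BEGF/-/- → run B
t=2: L0/L1/L2 = EGF/B/- → run E
t=3: L0/L1/L2 = EGFCH/B/- → run E
t=4: L0/L1/L2 = GFCH/BE/- → run G
t=5: L0/L1/L2 = GFCH/BE/- → run G
t=6: L0/L1/L2 = FCHD/BE/- → run F
t=7: L0/L1/L2 = FCHD/BE/- → run F
t=8: L0/L1/L2 = CHD/BEF/- → run C
t=9: L0/L1/L2 = CHD/BEF/- → run C
t=10: L0/L1/L2 = HD/BEF/- → run H
t=11: L0/L1/L2 = HD/BEF/- → run H
t=12: L0/L1/L2 = D/BEFH/- → run D
t=13: L0/L1/L2 = D/BEFH/- → run D
t=14: L0/L1/L2 = -/BEFHD/- → run B
t=15: L0/L1/L2 = -/BEFHD/- → run B
t=16: L0/L1/L2 = -/BEFHD/- → run B
t=17: L0/L1/L2 = -/BEFHD/- → run B
t=18: L0/L1/L2 = -/EFHD/- → run E
t=19: L0/L1/L2 = -/FHD/- → run F
t=20: L0/L1/L2 = -/HD/- → run H
t=21: L0/L1/L2 = -/HD/- → run H
t=22: L0/L1/L2 = -/HD/- → run H
t=23: L0/L1/L2 = -/HD/- → run H
t=24: L0/L1/L2 = -/D/- → run D
t=25: L0/L1/L2 = -/D/- → run D
t=26: (idle)
t=27: (idle)
t=28: (idle)
t=29: (idle)
t=30: (idle)
t=31: (idle)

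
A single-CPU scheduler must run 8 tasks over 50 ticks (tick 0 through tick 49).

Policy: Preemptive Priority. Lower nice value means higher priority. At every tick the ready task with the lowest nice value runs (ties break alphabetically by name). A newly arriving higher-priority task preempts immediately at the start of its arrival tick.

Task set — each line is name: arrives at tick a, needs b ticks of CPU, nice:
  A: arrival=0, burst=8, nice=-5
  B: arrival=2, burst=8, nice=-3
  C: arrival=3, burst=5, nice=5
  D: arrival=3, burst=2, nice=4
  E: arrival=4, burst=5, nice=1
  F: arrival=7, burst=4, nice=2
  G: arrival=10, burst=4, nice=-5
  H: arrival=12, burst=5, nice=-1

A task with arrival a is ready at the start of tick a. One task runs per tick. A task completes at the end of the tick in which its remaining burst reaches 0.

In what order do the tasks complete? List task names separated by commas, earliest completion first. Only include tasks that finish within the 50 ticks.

completion order = A, G, B, H, E, F, D, C

t=0: ready={A} → run A
t=1: ready={A} → run A
t=2: ready={A,B} → run A
t=3: ready={A,B,C,D} → run A
t=4: ready={A,B,C,D,E} → run A
t=5: ready={A,B,C,D,E} → run A
t=6: ready={A,B,C,D,E} → run A
t=7: ready={A,B,C,D,E,F} → run A
t=8: ready={B,C,D,E,F} → run B
t=9: ready={B,C,D,E,F} → run B
t=10: ready={B,C,D,E,F,G} → run G
t=11: ready={B,C,D,E,F,G} → run G
t=12: ready={B,C,D,E,F,G,H} → run G
t=13: ready={B,C,D,E,F,G,H} → run G
t=14: ready={B,C,D,E,F,H} → run B
t=15: ready={B,C,D,E,F,H} → run B
t=16: ready={B,C,D,E,F,H} → run B
t=17: ready={B,C,D,E,F,H} → run B
t=18: ready={B,C,D,E,F,H} → run B
t=19: ready={B,C,D,E,F,H} → run B
t=20: ready={C,D,E,F,H} → run H
t=21: ready={C,D,E,F,H} → run H
t=22: ready={C,D,E,F,H} → run H
t=23: ready={C,D,E,F,H} → run H
t=24: ready={C,D,E,F,H} → run H
t=25: ready={C,D,E,F} → run E
t=26: ready={C,D,E,F} → run E
t=27: ready={C,D,E,F} → run E
t=28: ready={C,D,E,F} → run E
t=29: ready={C,D,E,F} → run E
t=30: ready={C,D,F} → run F
t=31: ready={C,D,F} → run F
t=32: ready={C,D,F} → run F
t=33: ready={C,D,F} → run F
t=34: ready={C,D} → run D
t=35: ready={C,D} → run D
t=36: ready={C} → run C
t=37: ready={C} → run C
t=38: ready={C} → run C
t=39: ready={C} → run C
t=40: ready={C} → run C
t=41: (idle)
t=42: (idle)
t=43: (idle)
t=44: (idle)
t=45: (idle)
t=46: (idle)
t=47: (idle)
t=48: (idle)
t=49: (idle)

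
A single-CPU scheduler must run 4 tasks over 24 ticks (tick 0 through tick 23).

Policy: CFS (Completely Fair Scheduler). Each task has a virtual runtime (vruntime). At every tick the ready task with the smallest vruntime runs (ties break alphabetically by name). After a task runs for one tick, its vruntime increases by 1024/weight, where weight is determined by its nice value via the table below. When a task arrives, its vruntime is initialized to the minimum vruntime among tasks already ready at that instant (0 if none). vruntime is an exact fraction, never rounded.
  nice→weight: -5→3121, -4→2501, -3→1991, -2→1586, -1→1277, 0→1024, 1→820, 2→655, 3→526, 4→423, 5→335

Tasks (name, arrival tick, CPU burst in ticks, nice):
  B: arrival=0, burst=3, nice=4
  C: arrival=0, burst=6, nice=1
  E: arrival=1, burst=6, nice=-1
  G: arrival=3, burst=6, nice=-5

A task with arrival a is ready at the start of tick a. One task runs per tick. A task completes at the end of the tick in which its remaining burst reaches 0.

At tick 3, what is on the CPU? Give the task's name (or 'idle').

t=0: vr[B=0 C=0] → run B
t=1: vr[B=1024/423 C=0 E=0] → run C
t=2: vr[B=1024/423 C=256/205 E=0] → run E
t=3: vr[B=1024/423 C=256/205 E=1024/1277 G=1024/1277] → run E
t=4: vr[B=1024/423 C=256/205 E=2048/1277 G=1024/1277] → run G
t=5: vr[B=1024/423 C=256/205 E=2048/1277 G=4503552/3985517] → run G
t=6: vr[B=1024/423 C=256/205 E=2048/1277 G=5811200/3985517] → run C
t=7: vr[B=1024/423 C=512/205 E=2048/1277 G=5811200/3985517] → run G
t=8: vr[B=1024/423 C=512/205 E=2048/1277 G=7118848/3985517] → run E
t=9: vr[B=1024/423 C=512/205 E=3072/1277 G=7118848/3985517] → run G
t=10: vr[B=1024/423 C=512/205 E=3072/1277 G=8426496/3985517] → run G
t=11: vr[B=1024/423 C=512/205 E=3072/1277 G=9734144/3985517] → run E
t=12: vr[B=1024/423 C=512/205 E=4096/1277 G=9734144/3985517] → run B
t=13: vr[B=2048/423 C=512/205 E=4096/1277 G=9734144/3985517] → run G
t=14: vr[B=2048/423 C=512/205 E=4096/1277] → run C
t=15: vr[B=2048/423 C=768/205 E=4096/1277] → run E
t=16: vr[B=2048/423 C=768/205 E=5120/1277] → run C
t=17: vr[B=2048/423 C=1024/205 E=5120/1277] → run E
t=18: vr[B=2048/423 C=1024/205] → run B
t=19: vr[C=1024/205] → run C
t=20: vr[C=256/41] → run C
t=21: (idle)
t=22: (idle)
t=23: (idle)

running at tick 3 = E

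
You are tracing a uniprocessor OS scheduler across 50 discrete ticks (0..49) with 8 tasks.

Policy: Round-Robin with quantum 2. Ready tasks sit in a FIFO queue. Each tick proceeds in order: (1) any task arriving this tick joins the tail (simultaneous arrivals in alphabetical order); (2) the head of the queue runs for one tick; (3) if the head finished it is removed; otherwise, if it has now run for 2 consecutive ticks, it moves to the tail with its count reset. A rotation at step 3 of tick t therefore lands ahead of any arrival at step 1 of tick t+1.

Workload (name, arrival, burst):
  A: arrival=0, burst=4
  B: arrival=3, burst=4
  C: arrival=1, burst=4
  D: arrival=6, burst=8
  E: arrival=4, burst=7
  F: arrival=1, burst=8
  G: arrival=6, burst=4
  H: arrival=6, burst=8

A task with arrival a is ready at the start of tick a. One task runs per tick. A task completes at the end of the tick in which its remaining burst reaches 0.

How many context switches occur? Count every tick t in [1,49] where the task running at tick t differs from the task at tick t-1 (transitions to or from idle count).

context switches = 24

t=0: queue=[A] q_used=0 → run A
t=1: queue=[A,C,F] q_used=1 → run A
t=2: queue=[C,F,A] q_used=0 → run C
t=3: queue=[C,F,A,B] q_used=1 → run C
t=4: queue=[F,A,B,C,E] q_used=0 → run F
t=5: queue=[F,A,B,C,E] q_used=1 → run F
t=6: queue=[A,B,C,E,F,D,G,H] q_used=0 → run A
t=7: queue=[A,B,C,E,F,D,G,H] q_used=1 → run A
t=8: queue=[B,C,E,F,D,G,H] q_used=0 → run B
t=9: queue=[B,C,E,F,D,G,H] q_used=1 → run B
t=10: queue=[C,E,F,D,G,H,B] q_used=0 → run C
t=11: queue=[C,E,F,D,G,H,B] q_used=1 → run C
t=12: queue=[E,F,D,G,H,B] q_used=0 → run E
t=13: queue=[E,F,D,G,H,B] q_used=1 → run E
t=14: queue=[F,D,G,H,B,E] q_used=0 → run F
t=15: queue=[F,D,G,H,B,E] q_used=1 → run F
t=16: queue=[D,G,H,B,E,F] q_used=0 → run D
t=17: queue=[D,G,H,B,E,F] q_used=1 → run D
t=18: queue=[G,H,B,E,F,D] q_used=0 → run G
t=19: queue=[G,H,B,E,F,D] q_used=1 → run G
t=20: queue=[H,B,E,F,D,G] q_used=0 → run H
t=21: queue=[H,B,E,F,D,G] q_used=1 → run H
t=22: queue=[B,E,F,D,G,H] q_used=0 → run B
t=23: queue=[B,E,F,D,G,H] q_used=1 → run B
t=24: queue=[E,F,D,G,H] q_used=0 → run E
t=25: queue=[E,F,D,G,H] q_used=1 → run E
t=26: queue=[F,D,G,H,E] q_used=0 → run F
t=27: queue=[F,D,G,H,E] q_used=1 → run F
t=28: queue=[D,G,H,E,F] q_used=0 → run D
t=29: queue=[D,G,H,E,F] q_used=1 → run D
t=30: queue=[G,H,E,F,D] q_used=0 → run G
t=31: queue=[G,H,E,F,D] q_used=1 → run G
t=32: queue=[H,E,F,D] q_used=0 → run H
t=33: queue=[H,E,F,D] q_used=1 → run H
t=34: queue=[E,F,D,H] q_used=0 → run E
t=35: queue=[E,F,D,H] q_used=1 → run E
t=36: queue=[F,D,H,E] q_used=0 → run F
t=37: queue=[F,D,H,E] q_used=1 → run F
t=38: queue=[D,H,E] q_used=0 → run D
t=39: queue=[D,H,E] q_used=1 → run D
t=40: queue=[H,E,D] q_used=0 → run H
t=41: queue=[H,E,D] q_used=1 → run H
t=42: queue=[E,D,H] q_used=0 → run E
t=43: queue=[D,H] q_used=0 → run D
t=44: queue=[D,H] q_used=1 → run D
t=45: queue=[H] q_used=0 → run H
t=46: queue=[H] q_used=1 → run H
t=47: (idle)
t=48: (idle)
t=49: (idle)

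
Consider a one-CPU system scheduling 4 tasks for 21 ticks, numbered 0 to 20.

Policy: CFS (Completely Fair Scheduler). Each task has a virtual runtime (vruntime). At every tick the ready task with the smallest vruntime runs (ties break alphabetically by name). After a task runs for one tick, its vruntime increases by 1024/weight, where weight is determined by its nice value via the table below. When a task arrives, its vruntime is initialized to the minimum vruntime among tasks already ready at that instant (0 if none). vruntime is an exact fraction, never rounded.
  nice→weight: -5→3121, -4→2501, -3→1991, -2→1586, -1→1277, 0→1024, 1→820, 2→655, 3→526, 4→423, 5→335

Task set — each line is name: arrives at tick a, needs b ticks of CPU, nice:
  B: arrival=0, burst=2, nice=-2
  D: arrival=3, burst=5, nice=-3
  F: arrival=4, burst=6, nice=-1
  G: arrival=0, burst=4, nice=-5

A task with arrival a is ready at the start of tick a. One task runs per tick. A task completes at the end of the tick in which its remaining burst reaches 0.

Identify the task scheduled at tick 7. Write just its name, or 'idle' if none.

running at tick 7 = G

t=0: vr[B=0 G=0] → run B
t=1: vr[B=512/793 G=0] → run G
t=2: vr[B=512/793 G=1024/3121] → run G
t=3: vr[B=512/793 D=512/793 G=2048/3121] → run B
t=4: vr[D=512/793 F=512/793 G=2048/3121] → run D
t=5: vr[D=1831424/1578863 F=512/793 G=2048/3121] → run F
t=6: vr[D=1831424/1578863 F=1465856/1012661 G=2048/3121] → run G
t=7: vr[D=1831424/1578863 F=1465856/1012661 G=3072/3121] → run G
t=8: vr[D=1831424/1578863 F=1465856/1012661] → run D
t=9: vr[D=2643456/1578863 F=1465856/1012661] → run F
t=10: vr[D=2643456/1578863 F=2277888/1012661] → run D
t=11: vr[D=3455488/1578863 F=2277888/1012661] → run D
t=12: vr[D=4267520/1578863 F=2277888/1012661] → run F
t=13: vr[D=4267520/1578863 F=3089920/1012661] → run D
t=14: vr[F=3089920/1012661] → run F
t=15: vr[F=3901952/1012661] → run F
t=16: vr[F=4713984/1012661] → run F
t=17: (idle)
t=18: (idle)
t=19: (idle)
t=20: (idle)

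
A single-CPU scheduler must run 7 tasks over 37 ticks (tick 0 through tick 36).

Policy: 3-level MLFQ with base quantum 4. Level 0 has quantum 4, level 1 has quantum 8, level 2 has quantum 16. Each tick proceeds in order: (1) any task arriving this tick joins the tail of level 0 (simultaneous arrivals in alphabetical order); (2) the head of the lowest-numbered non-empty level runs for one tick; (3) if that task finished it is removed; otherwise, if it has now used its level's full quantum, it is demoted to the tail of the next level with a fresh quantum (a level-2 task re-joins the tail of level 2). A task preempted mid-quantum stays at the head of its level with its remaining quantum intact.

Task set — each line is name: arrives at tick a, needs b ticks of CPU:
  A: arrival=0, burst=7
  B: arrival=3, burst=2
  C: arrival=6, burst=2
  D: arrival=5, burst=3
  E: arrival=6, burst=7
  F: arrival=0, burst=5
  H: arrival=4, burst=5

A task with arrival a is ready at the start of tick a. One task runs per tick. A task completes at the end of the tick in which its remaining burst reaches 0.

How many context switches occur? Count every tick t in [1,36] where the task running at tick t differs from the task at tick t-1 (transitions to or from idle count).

t=0: L0/L1/L2 = AF/-/- → run A
t=1: L0/L1/L2 = AF/-/- → run A
t=2: L0/L1/L2 = AF/-/- → run A
t=3: L0/L1/L2 = AFB/-/- → run A
t=4: L0/L1/L2 = FBH/A/- → run F
t=5: L0/L1/L2 = FBHD/A/- → run F
t=6: L0/L1/L2 = FBHDCE/A/- → run F
t=7: L0/L1/L2 = FBHDCE/A/- → run F
t=8: L0/L1/L2 = BHDCE/AF/- → run B
t=9: L0/L1/L2 = BHDCE/AF/- → run B
t=10: L0/L1/L2 = HDCE/AF/- → run H
t=11: L0/L1/L2 = HDCE/AF/- → run H
t=12: L0/L1/L2 = HDCE/AF/- → run H
t=13: L0/L1/L2 = HDCE/AF/- → run H
t=14: L0/L1/L2 = DCE/AFH/- → run D
t=15: L0/L1/L2 = DCE/AFH/- → run D
t=16: L0/L1/L2 = DCE/AFH/- → run D
t=17: L0/L1/L2 = CE/AFH/- → run C
t=18: L0/L1/L2 = CE/AFH/- → run C
t=19: L0/L1/L2 = E/AFH/- → run E
t=20: L0/L1/L2 = E/AFH/- → run E
t=21: L0/L1/L2 = E/AFH/- → run E
t=22: L0/L1/L2 = E/AFH/- → run E
t=23: L0/L1/L2 = -/AFHE/- → run A
t=24: L0/L1/L2 = -/AFHE/- → run A
t=25: L0/L1/L2 = -/AFHE/- → run A
t=26: L0/L1/L2 = -/FHE/- → run F
t=27: L0/L1/L2 = -/HE/- → run H
t=28: L0/L1/L2 = -/E/- → run E
t=29: L0/L1/L2 = -/E/- → run E
t=30: L0/L1/L2 = -/E/- → run E
t=31: (idle)
t=32: (idle)
t=33: (idle)
t=34: (idle)
t=35: (idle)
t=36: (idle)

context switches = 11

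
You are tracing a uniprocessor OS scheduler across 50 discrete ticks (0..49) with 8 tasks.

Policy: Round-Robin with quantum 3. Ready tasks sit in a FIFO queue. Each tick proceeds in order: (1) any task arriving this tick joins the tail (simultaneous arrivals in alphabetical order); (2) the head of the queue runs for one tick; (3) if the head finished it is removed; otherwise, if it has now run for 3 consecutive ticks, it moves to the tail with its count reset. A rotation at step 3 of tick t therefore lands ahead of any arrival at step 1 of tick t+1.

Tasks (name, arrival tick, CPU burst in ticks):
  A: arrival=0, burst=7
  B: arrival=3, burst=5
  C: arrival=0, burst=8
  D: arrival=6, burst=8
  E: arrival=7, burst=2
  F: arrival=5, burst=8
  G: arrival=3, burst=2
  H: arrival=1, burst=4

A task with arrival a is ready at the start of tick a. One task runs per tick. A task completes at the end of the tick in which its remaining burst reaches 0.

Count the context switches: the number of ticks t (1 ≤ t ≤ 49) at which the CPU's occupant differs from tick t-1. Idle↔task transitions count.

t=0: queue=[A,C] q_used=0 → run A
t=1: queue=[A,C,H] q_used=1 → run A
t=2: queue=[A,C,H] q_used=2 → run A
t=3: queue=[C,H,A,B,G] q_used=0 → run C
t=4: queue=[C,H,A,B,G] q_used=1 → run C
t=5: queue=[C,H,A,B,G,F] q_used=2 → run C
t=6: queue=[H,A,B,G,F,C,D] q_used=0 → run H
t=7: queue=[H,A,B,G,F,C,D,E] q_used=1 → run H
t=8: queue=[H,A,B,G,F,C,D,E] q_used=2 → run H
t=9: queue=[A,B,G,F,C,D,E,H] q_used=0 → run A
t=10: queue=[A,B,G,F,C,D,E,H] q_used=1 → run A
t=11: queue=[A,B,G,F,C,D,E,H] q_used=2 → run A
t=12: queue=[B,G,F,C,D,E,H,A] q_used=0 → run B
t=13: queue=[B,G,F,C,D,E,H,A] q_used=1 → run B
t=14: queue=[B,G,F,C,D,E,H,A] q_used=2 → run B
t=15: queue=[G,F,C,D,E,H,A,B] q_used=0 → run G
t=16: queue=[G,F,C,D,E,H,A,B] q_used=1 → run G
t=17: queue=[F,C,D,E,H,A,B] q_used=0 → run F
t=18: queue=[F,C,D,E,H,A,B] q_used=1 → run F
t=19: queue=[F,C,D,E,H,A,B] q_used=2 → run F
t=20: queue=[C,D,E,H,A,B,F] q_used=0 → run C
t=21: queue=[C,D,E,H,A,B,F] q_used=1 → run C
t=22: queue=[C,D,E,H,A,B,F] q_used=2 → run C
t=23: queue=[D,E,H,A,B,F,C] q_used=0 → run D
t=24: queue=[D,E,H,A,B,F,C] q_used=1 → run D
t=25: queue=[D,E,H,A,B,F,C] q_used=2 → run D
t=26: queue=[E,H,A,B,F,C,D] q_used=0 → run E
t=27: queue=[E,H,A,B,F,C,D] q_used=1 → run E
t=28: queue=[H,A,B,F,C,D] q_used=0 → run H
t=29: queue=[A,B,F,C,D] q_used=0 → run A
t=30: queue=[B,F,C,D] q_used=0 → run B
t=31: queue=[B,F,C,D] q_used=1 → run B
t=32: queue=[F,C,D] q_used=0 → run F
t=33: queue=[F,C,D] q_used=1 → run F
t=34: queue=[F,C,D] q_used=2 → run F
t=35: queue=[C,D,F] q_used=0 → run C
t=36: queue=[C,D,F] q_used=1 → run C
t=37: queue=[D,F] q_used=0 → run D
t=38: queue=[D,F] q_used=1 → run D
t=39: queue=[D,F] q_used=2 → run D
t=40: queue=[F,D] q_used=0 → run F
t=41: queue=[F,D] q_used=1 → run F
t=42: queue=[D] q_used=0 → run D
t=43: queue=[D] q_used=1 → run D
t=44: (idle)
t=45: (idle)
t=46: (idle)
t=47: (idle)
t=48: (idle)
t=49: (idle)

context switches = 18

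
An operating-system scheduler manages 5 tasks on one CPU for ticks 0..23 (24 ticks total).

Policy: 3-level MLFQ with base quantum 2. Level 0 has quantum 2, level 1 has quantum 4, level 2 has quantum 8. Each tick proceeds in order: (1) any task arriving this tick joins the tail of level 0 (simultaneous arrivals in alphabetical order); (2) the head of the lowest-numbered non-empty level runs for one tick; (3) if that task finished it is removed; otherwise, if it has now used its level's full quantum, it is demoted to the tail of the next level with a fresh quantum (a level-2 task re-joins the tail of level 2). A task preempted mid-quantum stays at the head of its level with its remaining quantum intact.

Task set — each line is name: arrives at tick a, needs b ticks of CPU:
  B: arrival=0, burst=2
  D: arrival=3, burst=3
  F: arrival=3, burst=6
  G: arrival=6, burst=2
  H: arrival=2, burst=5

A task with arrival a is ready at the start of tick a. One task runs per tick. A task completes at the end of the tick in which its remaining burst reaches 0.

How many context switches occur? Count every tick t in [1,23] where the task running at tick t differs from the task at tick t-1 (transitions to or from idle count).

t=0: L0/L1/L2 = B/-/- → run B
t=1: L0/L1/L2 = B/-/- → run B
t=2: L0/L1/L2 = H/-/- → run H
t=3: L0/L1/L2 = HDF/-/- → run H
t=4: L0/L1/L2 = DF/H/- → run D
t=5: L0/L1/L2 = DF/H/- → run D
t=6: L0/L1/L2 = FG/HD/- → run F
t=7: L0/L1/L2 = FG/HD/- → run F
t=8: L0/L1/L2 = G/HDF/- → run G
t=9: L0/L1/L2 = G/HDF/- → run G
t=10: L0/L1/L2 = -/HDF/- → run H
t=11: L0/L1/L2 = -/HDF/- → run H
t=12: L0/L1/L2 = -/HDF/- → run H
t=13: L0/L1/L2 = -/DF/- → run D
t=14: L0/L1/L2 = -/F/- → run F
t=15: L0/L1/L2 = -/F/- → run F
t=16: L0/L1/L2 = -/F/- → run F
t=17: L0/L1/L2 = -/F/- → run F
t=18: (idle)
t=19: (idle)
t=20: (idle)
t=21: (idle)
t=22: (idle)
t=23: (idle)

context switches = 8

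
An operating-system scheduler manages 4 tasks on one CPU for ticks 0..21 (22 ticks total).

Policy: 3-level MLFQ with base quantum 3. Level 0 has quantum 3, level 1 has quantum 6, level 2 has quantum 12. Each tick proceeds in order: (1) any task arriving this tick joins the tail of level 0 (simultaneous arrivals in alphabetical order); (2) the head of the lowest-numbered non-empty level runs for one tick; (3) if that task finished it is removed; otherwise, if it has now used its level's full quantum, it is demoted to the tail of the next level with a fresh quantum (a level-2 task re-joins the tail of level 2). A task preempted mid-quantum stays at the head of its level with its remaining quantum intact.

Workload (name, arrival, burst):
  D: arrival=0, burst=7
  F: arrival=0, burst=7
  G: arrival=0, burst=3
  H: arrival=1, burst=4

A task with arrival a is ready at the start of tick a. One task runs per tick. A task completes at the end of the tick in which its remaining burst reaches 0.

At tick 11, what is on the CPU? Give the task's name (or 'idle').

t=0: L0/L1/L2 = DFG/-/- → run D
t=1: L0/L1/L2 = DFGH/-/- → run D
t=2: L0/L1/L2 = DFGH/-/- → run D
t=3: L0/L1/L2 = FGH/D/- → run F
t=4: L0/L1/L2 = FGH/D/- → run F
t=5: L0/L1/L2 = FGH/D/- → run F
t=6: L0/L1/L2 = GH/DF/- → run G
t=7: L0/L1/L2 = GH/DF/- → run G
t=8: L0/L1/L2 = GH/DF/- → run G
t=9: L0/L1/L2 = H/DF/- → run H
t=10: L0/L1/L2 = H/DF/- → run H
t=11: L0/L1/L2 = H/DF/- → run H
t=12: L0/L1/L2 = -/DFH/- → run D
t=13: L0/L1/L2 = -/DFH/- → run D
t=14: L0/L1/L2 = -/DFH/- → run D
t=15: L0/L1/L2 = -/DFH/- → run D
t=16: L0/L1/L2 = -/FH/- → run F
t=17: L0/L1/L2 = -/FH/- → run F
t=18: L0/L1/L2 = -/FH/- → run F
t=19: L0/L1/L2 = -/FH/- → run F
t=20: L0/L1/L2 = -/H/- → run H
t=21: (idle)

running at tick 11 = H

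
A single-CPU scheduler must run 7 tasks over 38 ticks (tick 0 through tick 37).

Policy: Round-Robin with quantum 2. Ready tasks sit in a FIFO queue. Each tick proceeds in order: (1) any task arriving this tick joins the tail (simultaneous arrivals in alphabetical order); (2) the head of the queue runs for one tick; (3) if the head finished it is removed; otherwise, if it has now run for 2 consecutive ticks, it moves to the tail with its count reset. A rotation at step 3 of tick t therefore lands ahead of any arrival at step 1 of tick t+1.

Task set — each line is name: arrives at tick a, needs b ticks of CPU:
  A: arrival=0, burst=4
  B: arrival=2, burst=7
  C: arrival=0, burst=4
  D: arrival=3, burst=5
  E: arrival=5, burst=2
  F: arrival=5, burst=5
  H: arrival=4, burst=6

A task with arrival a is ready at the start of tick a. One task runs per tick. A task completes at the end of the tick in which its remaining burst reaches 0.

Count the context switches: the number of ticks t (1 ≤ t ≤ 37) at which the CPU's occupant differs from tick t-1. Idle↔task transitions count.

context switches = 18

t=0: queue=[A,C] q_used=0 → run A
t=1: queue=[A,C] q_used=1 → run A
t=2: queue=[C,A,B] q_used=0 → run C
t=3: queue=[C,A,B,D] q_used=1 → run C
t=4: queue=[A,B,D,C,H] q_used=0 → run A
t=5: queue=[A,B,D,C,H,E,F] q_used=1 → run A
t=6: queue=[B,D,C,H,E,F] q_used=0 → run B
t=7: queue=[B,D,C,H,E,F] q_used=1 → run B
t=8: queue=[D,C,H,E,F,B] q_used=0 → run D
t=9: queue=[D,C,H,E,F,B] q_used=1 → run D
t=10: queue=[C,H,E,F,B,D] q_used=0 → run C
t=11: queue=[C,H,E,F,B,D] q_used=1 → run C
t=12: queue=[H,E,F,B,D] q_used=0 → run H
t=13: queue=[H,E,F,B,D] q_used=1 → run H
t=14: queue=[E,F,B,D,H] q_used=0 → run E
t=15: queue=[E,F,B,D,H] q_used=1 → run E
t=16: queue=[F,B,D,H] q_used=0 → run F
t=17: queue=[F,B,D,H] q_used=1 → run F
t=18: queue=[B,D,H,F] q_used=0 → run B
t=19: queue=[B,D,H,F] q_used=1 → run B
t=20: queue=[D,H,F,B] q_used=0 → run D
t=21: queue=[D,H,F,B] q_used=1 → run D
t=22: queue=[H,F,B,D] q_used=0 → run H
t=23: queue=[H,F,B,D] q_used=1 → run H
t=24: queue=[F,B,D,H] q_used=0 → run F
t=25: queue=[F,B,D,H] q_used=1 → run F
t=26: queue=[B,D,H,F] q_used=0 → run B
t=27: queue=[B,D,H,F] q_used=1 → run B
t=28: queue=[D,H,F,B] q_used=0 → run D
t=29: queue=[H,F,B] q_used=0 → run H
t=30: queue=[H,F,B] q_used=1 → run H
t=31: queue=[F,B] q_used=0 → run F
t=32: queue=[B] q_used=0 → run B
t=33: (idle)
t=34: (idle)
t=35: (idle)
t=36: (idle)
t=37: (idle)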